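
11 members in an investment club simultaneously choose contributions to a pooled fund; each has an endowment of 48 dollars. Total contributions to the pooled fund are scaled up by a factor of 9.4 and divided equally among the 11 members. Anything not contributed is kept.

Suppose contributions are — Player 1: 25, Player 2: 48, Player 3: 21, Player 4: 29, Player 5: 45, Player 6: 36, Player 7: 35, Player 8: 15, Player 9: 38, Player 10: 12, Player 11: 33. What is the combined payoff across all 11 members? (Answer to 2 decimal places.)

3358.80 dollars

Total contributed: 25 + 48 + 21 + 29 + 45 + 36 + 35 + 15 + 38 + 12 + 33 = 337; total kept: 11 × 48 − 337 = 191.
The pooled fund pays out 9.4 × 337 = 3167.80 in aggregate.
Group total = 191 + 3167.80 = 3358.80.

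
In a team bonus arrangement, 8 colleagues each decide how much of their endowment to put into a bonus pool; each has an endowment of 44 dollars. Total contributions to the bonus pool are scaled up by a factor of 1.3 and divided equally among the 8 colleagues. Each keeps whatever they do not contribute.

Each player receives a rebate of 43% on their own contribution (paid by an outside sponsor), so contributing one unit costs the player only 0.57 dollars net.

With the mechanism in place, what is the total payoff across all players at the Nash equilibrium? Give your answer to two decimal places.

With the mechanism, a contributed unit returns (1.3/8) / 0.57 = 0.2851 per unit of net cost — still below 1 — so contributing 0 remains dominant for every player.
At the Nash equilibrium no one contributes; group total payoff = 8 × 44 = 352.

352.00 dollars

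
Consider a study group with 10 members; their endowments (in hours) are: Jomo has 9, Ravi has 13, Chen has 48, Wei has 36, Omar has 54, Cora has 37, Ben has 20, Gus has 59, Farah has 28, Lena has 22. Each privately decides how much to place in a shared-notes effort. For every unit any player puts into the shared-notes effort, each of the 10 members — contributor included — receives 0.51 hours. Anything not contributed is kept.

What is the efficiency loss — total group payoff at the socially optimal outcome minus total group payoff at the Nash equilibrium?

1336.60 hours

The private return per contributed unit is 0.51 < 1 for everyone, so the Nash equilibrium is zero contribution and the group total is Σ E_j = 9 + 13 + 48 + 36 + 54 + 37 + 20 + 59 + 28 + 22 = 326.
Each contributed unit returns 5.100 to the group, so the social optimum is full contribution by everyone: group total = 5.100 × 326 = 1662.60.
Efficiency loss = (5.100 − 1) × 326 = 1336.60.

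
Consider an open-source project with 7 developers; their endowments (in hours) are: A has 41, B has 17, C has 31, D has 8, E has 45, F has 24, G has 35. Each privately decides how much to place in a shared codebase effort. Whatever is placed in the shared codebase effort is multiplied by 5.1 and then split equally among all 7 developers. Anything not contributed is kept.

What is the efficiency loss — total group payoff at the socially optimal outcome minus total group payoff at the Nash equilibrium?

The private return per contributed unit is 5.1/7 = 0.7286 < 1 for every player regardless of endowment, so the Nash equilibrium is zero contribution and the group total is Σ E_j = 41 + 17 + 31 + 8 + 45 + 24 + 35 = 201.
Each contributed unit returns 5.100 to the group, so the social optimum is full contribution by everyone: group total = 5.100 × 201 = 1025.10.
Efficiency loss = (5.100 − 1) × 201 = 824.10.

824.10 hours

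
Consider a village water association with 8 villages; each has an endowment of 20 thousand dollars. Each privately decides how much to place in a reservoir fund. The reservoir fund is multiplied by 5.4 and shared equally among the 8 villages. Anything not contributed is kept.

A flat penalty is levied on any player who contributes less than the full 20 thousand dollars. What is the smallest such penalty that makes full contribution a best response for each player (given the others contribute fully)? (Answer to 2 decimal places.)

Given the others contribute fully, the best deviation is to contribute 0 (any partial contribution still incurs the fine and gives up units whose private return 0.6750 is below 1).
Deviating from 20 to 0 saves 20 thousand dollars but forfeits the deviator's share of the drop in the reservoir fund: 5.4/8 × 20 = 13.50.
So the deviation gain is 20 − 13.50 = 6.50, and the fine must be at least 6.50 thousand dollars to wipe it out.

6.50 thousand dollars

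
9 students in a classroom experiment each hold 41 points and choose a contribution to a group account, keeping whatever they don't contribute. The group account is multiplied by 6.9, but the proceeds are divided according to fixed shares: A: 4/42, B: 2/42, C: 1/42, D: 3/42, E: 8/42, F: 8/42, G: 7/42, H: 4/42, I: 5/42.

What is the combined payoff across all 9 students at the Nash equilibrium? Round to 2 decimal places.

A player with share s gets back 6.9·s per unit contributed, so full contribution is dominant for anyone with s > 1/6.9 = 0.1449 and zero contribution is dominant for anyone below.
The shares above 0.1449 belong to E, F and G, contributing 41 each; the remaining 6 contribute 0. Total contributed: 123.
The group account pays out 6.9 × 123 = 848.70 in total (split across the unequal shares, but the aggregate is all that matters for the group sum).
The 6 free-riders keep 41 each, adding 246. Group total = 246 + 848.70 = 1094.70.

1094.70 points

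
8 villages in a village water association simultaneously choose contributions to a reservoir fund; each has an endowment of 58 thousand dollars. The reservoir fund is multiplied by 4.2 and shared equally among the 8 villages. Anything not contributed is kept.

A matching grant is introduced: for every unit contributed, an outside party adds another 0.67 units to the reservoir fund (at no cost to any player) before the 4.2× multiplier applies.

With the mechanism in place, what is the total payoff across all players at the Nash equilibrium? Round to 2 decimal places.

464.00 thousand dollars

With the mechanism, a contributed unit returns 4.2 × 1.67 / 8 = 0.8768 per unit of net cost — still below 1 — so contributing 0 remains dominant for every player.
Everyone keeps their endowment and the group total is 8 × 58 = 464.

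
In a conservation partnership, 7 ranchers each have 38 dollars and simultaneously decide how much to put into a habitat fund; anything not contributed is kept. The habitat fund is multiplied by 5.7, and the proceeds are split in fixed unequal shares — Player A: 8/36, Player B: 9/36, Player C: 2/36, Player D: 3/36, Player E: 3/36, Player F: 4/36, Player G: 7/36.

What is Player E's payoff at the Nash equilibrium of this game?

92.15 dollars

A player with share s gets back 5.7·s per unit contributed, so full contribution is dominant for anyone with s > 1/5.7 = 0.1754 and zero contribution is dominant for anyone below.
The shares above 0.1754 belong to Player A, Player B and Player G, contributing 38 each; the remaining 4 contribute 0. Total contributed: 114.
Player E keeps 38 and receives 5.7 × 114 × 3/36 = 54.15 from the habitat fund, for a payoff of 92.15.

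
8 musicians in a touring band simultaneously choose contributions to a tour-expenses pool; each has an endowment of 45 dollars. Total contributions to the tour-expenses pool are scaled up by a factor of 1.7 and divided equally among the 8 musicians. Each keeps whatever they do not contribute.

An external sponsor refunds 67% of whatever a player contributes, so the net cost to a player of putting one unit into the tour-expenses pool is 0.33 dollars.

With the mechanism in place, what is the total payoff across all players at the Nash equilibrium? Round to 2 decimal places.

360.00 dollars

Even with the mechanism, each unit contributed returns only (1.7/8) / 0.33 = 0.6439 per unit of net cost, so contributing nothing is still dominant.
At the Nash equilibrium no one contributes; group total payoff = 8 × 45 = 360.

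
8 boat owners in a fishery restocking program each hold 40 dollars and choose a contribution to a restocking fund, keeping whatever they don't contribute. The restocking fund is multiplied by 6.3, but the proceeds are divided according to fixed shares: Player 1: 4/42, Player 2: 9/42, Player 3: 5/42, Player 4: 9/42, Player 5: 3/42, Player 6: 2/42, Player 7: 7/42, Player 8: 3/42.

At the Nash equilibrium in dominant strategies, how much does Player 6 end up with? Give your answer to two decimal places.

76.00 dollars

For player j, contributing a unit is worthwhile iff 6.3 × (j's share) ≥ 1, i.e. iff j's share is at least 0.1587.
Player 2, Player 4 and Player 7 clear that bar, contributing 40 each; the remaining 5 contribute 0. Total contributed: 120.
Player 6 keeps 40 and receives 6.3 × 120 × 2/42 = 36.00 from the restocking fund, for a payoff of 76.00.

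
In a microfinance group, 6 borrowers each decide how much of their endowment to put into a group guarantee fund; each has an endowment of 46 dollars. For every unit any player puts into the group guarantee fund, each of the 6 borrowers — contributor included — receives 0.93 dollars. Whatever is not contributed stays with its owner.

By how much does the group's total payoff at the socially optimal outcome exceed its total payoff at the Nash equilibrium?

1264.08 dollars

The private return per contributed unit is 0.93 < 1, so contributing 0 is dominant for every player. At the Nash equilibrium everyone keeps their 46, and the group total is 6 × 46 = 276.
Each contributed unit returns 5.580 to the group as a whole (0.93 to each of 6 players), which exceeds 1, so the social optimum is full contribution: group total = 5.580 × 276 = 1540.08.
Efficiency loss = 1540.08 − 276 = 1264.08.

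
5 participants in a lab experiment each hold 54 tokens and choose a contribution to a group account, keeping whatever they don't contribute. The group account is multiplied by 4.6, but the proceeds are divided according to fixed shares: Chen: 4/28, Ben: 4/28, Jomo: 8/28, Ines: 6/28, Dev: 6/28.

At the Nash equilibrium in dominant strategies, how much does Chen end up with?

89.49 tokens

Each unit j contributes comes back to j as 4.6 × (j's share), so j prefers to contribute only if that share exceeds 1/4.6 = 0.2174; otherwise keeping the unit dominates.
Jomo alone (share 8/28) is above the threshold, contributing 54; the remaining 4 contribute 0. Total contributed: 54.
Chen keeps 54 and receives 4.6 × 54 × 4/28 = 35.49 from the group account, for a payoff of 89.49.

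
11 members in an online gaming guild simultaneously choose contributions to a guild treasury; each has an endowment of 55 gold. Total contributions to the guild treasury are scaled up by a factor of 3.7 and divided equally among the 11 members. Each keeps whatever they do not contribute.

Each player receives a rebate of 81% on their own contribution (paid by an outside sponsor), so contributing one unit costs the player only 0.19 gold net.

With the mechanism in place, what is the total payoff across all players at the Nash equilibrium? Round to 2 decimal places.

With the mechanism, a contributed unit returns (3.7/11) / 0.19 = 1.7703 per unit of net cost to the contributor — now above 1 — so contributing fully is weakly dominant for every player.
So the Nash equilibrium is full contribution by all 11; the group earns 11 × (55 × 0.81 + 3.7 × 55) = 2728.55.

2728.55 gold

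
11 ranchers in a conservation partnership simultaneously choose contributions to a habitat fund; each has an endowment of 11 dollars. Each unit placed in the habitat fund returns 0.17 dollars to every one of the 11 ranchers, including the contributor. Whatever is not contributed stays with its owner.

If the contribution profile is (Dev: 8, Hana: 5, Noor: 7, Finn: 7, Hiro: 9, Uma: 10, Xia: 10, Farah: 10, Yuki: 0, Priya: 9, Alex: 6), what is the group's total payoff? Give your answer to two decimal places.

Total contributed: 8 + 5 + 7 + 7 + 9 + 10 + 10 + 10 + 0 + 9 + 6 = 81; total kept: 11 × 11 − 81 = 40.
The habitat fund pays out 0.17 × 11 × 81 = 151.47 in aggregate.
Group total = 40 + 151.47 = 191.47.

191.47 dollars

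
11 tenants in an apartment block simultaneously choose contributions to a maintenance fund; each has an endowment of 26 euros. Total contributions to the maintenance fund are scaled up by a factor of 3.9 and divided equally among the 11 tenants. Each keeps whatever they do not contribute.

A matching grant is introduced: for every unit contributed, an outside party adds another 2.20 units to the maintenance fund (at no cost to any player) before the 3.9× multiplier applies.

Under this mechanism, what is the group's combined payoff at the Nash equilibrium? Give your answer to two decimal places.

3569.28 euros

With the mechanism, a contributed unit returns 3.9 × 3.20 / 11 = 1.1345 per unit of net cost to the contributor — now above 1 — so contributing fully is weakly dominant for every player.
So the Nash equilibrium is full contribution by all 11; the group earns 3.9 × 3.20 × 286 = 3569.28.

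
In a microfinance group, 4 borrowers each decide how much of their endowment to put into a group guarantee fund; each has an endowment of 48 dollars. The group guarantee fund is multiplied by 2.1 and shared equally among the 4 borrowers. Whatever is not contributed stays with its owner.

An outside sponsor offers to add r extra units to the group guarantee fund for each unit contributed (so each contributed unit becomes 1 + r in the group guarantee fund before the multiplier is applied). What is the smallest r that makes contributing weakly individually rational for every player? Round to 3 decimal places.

0.905

With matching at rate r, one contributed unit becomes (1 + r) in the group guarantee fund and returns 2.1 × (1 + r) / 4 to the contributor.
Setting this equal to 1: 1 + r = 4/2.1 = 1.9048.
So the minimum matching rate is r = 1.9048 − 1 = 0.905.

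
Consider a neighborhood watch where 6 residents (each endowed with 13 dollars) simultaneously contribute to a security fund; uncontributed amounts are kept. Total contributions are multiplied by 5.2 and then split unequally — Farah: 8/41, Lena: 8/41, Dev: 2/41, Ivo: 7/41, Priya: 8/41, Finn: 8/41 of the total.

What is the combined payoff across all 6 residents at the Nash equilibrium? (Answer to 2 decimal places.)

296.40 dollars

For player j, contributing a unit is worthwhile iff 5.2 × (j's share) ≥ 1, i.e. iff j's share is at least 0.1923.
Farah, Lena, Priya and Finn are above the threshold, contributing 13 each; the remaining 2 contribute 0. Total contributed: 52.
The security fund pays out 5.2 × 52 = 270.40 in total (split across the unequal shares, but the aggregate is all that matters for the group sum).
The 2 free-riders keep 13 each, adding 26. Group total = 26 + 270.40 = 296.40.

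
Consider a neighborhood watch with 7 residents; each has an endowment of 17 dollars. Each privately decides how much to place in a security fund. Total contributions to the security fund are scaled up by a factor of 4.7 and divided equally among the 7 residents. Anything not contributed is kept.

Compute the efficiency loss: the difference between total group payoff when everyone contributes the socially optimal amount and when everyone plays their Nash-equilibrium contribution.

Each contributed unit returns 4.7/7 = 0.6714 to its contributor — below 1 — so contributing 0 is dominant for every player. At the Nash equilibrium everyone keeps their 17, and the group total is 7 × 17 = 119.
Each contributed unit returns 4.700 to the group as a whole (0.6714 to each of 7 players), which exceeds 1, so the social optimum is full contribution: group total = 4.700 × 119 = 559.30.
Efficiency loss = 559.30 − 119 = 440.30.

440.30 dollars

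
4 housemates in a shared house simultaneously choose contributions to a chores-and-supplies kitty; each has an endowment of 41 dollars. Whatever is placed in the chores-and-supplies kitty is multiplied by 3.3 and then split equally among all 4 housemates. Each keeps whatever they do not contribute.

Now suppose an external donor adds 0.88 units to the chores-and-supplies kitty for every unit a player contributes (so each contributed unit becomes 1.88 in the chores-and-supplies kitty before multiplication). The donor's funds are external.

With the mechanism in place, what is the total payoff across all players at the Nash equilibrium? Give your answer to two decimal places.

1017.46 dollars

The effective private return per unit is now 3.3 × 1.88 / 4 = 1.5510 > 1, so every player's dominant strategy flips to full contribution.
So the Nash equilibrium is full contribution by all 4; the group earns 3.3 × 1.88 × 164 = 1017.46.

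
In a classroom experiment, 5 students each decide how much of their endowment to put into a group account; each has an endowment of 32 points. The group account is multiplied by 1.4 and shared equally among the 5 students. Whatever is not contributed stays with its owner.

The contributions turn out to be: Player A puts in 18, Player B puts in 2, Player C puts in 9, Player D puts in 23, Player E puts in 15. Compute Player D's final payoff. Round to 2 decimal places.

27.76 points

Total contributed: 18 + 2 + 9 + 23 + 15 = 67.
Each receives 1.4 × 67 / 5 = 18.76 from the group account.
Player D keeps 32 − 23 = 9, so Player D's payoff is 9 + 18.76 = 27.76.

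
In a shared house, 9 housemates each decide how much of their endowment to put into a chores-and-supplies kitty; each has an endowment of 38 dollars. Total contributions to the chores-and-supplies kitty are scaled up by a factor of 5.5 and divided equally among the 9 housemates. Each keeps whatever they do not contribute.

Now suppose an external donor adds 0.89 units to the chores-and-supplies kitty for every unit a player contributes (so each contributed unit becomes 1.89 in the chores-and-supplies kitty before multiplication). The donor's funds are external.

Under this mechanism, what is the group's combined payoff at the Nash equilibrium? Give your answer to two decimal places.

Under the mechanism each unit contributed yields 5.5 × 1.89 / 9 = 1.1550 back to its contributor per unit of net cost, which exceeds 1, making full contribution the dominant choice for everyone.
So the Nash equilibrium is full contribution by all 9; the group earns 5.5 × 1.89 × 342 = 3555.09.

3555.09 dollars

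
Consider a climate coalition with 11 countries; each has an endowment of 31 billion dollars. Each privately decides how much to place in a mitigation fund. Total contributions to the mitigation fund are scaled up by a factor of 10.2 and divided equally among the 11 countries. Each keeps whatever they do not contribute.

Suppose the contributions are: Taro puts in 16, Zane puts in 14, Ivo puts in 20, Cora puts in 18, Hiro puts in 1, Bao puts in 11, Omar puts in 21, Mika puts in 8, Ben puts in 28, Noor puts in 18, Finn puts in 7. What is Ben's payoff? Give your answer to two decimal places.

Total contributed: 16 + 14 + 20 + 18 + 1 + 11 + 21 + 8 + 28 + 18 + 7 = 162.
Each receives 10.2 × 162 / 11 = 150.22 from the mitigation fund.
Ben keeps 31 − 28 = 3, so Ben's payoff is 3 + 150.22 = 153.22.

153.22 billion dollars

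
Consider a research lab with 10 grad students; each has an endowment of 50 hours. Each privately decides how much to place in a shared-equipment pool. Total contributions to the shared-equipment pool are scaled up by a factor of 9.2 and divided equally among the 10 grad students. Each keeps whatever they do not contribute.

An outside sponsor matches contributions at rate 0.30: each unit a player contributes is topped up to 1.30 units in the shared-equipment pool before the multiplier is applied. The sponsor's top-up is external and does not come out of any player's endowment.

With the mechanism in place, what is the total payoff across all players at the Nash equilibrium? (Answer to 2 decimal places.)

5980.00 hours

The effective private return per unit is now 9.2 × 1.30 / 10 = 1.1960 > 1, so every player's dominant strategy flips to full contribution.
So the Nash equilibrium is full contribution by all 10; the group earns 9.2 × 1.30 × 500 = 5980.00.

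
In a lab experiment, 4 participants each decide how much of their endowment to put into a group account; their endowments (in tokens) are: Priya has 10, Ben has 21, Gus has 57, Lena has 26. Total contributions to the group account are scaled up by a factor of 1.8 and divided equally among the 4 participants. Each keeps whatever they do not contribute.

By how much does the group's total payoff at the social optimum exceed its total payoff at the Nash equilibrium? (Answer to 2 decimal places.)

The private return per contributed unit is 1.8/4 = 0.4500 < 1 for every player regardless of endowment, so the Nash equilibrium is zero contribution and the group total is Σ E_j = 10 + 21 + 57 + 26 = 114.
Each contributed unit returns 1.800 to the group, so the social optimum is full contribution by everyone: group total = 1.800 × 114 = 205.20.
Efficiency loss = (1.800 − 1) × 114 = 91.20.

91.20 tokens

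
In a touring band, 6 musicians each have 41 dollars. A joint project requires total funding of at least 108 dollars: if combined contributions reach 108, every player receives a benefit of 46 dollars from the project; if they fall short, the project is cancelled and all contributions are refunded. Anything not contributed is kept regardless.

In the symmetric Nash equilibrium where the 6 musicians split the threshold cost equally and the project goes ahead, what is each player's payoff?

Equal share of the threshold: 108/6 = 18.
At this profile no one gains by cutting their contribution: any cut drops the total below 108, the project is cancelled, contributions are refunded, and the deviator ends with 41, which is less than 41 − 18 + 46 = 69. Contributing more than 18 just wastes the excess. So contributing exactly 18 is a best response.
Each player's payoff: 41 − 18 + 46 = 69.

69 dollars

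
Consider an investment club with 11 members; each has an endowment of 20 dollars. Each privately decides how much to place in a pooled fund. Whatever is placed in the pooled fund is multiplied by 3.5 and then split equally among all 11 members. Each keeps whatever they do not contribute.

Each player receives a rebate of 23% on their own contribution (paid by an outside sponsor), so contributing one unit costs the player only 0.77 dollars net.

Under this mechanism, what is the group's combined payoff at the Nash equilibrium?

Even with the mechanism, each unit contributed returns only (3.5/11) / 0.77 = 0.4132 per unit of net cost, so contributing nothing is still dominant.
At the Nash equilibrium no one contributes; group total payoff = 11 × 20 = 220.

220.00 dollars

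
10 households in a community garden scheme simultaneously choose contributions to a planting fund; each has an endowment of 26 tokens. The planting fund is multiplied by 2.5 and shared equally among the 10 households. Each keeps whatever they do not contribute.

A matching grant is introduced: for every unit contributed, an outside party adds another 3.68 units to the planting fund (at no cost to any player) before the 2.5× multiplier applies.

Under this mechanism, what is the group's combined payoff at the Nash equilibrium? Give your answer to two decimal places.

3042.00 tokens

With the mechanism, a contributed unit returns 2.5 × 4.68 / 10 = 1.1700 per unit of net cost to the contributor — now above 1 — so contributing fully is weakly dominant for every player.
At the Nash equilibrium everyone contributes 26. Group total payoff = 2.5 × 4.68 × 260 = 3042.00.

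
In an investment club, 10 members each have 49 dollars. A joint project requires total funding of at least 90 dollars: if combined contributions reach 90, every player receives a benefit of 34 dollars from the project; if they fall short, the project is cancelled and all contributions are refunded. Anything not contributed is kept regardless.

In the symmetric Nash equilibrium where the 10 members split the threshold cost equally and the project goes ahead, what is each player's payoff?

Equal share of the threshold: 90/10 = 9.
At this profile no one gains by cutting their contribution: any cut drops the total below 90, the project is cancelled, contributions are refunded, and the deviator ends with 49, which is less than 49 − 9 + 34 = 74. Contributing more than 9 just wastes the excess. So contributing exactly 9 is a best response.
Each player's payoff: 49 − 9 + 34 = 74.

74 dollars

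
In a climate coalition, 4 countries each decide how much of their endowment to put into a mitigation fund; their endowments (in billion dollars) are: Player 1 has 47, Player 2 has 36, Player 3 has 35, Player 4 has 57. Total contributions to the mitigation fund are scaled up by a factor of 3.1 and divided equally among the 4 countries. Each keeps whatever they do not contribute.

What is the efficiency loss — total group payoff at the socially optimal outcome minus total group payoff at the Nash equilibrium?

The private return per contributed unit is 3.1/4 = 0.7750 < 1 for every player regardless of endowment, so the Nash equilibrium is zero contribution and the group total is Σ E_j = 47 + 36 + 35 + 57 = 175.
Each contributed unit returns 3.100 to the group, so the social optimum is full contribution by everyone: group total = 3.100 × 175 = 542.50.
Efficiency loss = (3.100 − 1) × 175 = 367.50.

367.50 billion dollars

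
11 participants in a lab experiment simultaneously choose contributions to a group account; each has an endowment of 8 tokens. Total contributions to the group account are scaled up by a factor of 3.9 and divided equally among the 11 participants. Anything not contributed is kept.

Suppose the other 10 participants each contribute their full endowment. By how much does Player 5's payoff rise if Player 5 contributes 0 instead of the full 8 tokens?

5.16 tokens

Switching from a contribution of 8 to 0 lets Player 5 keep an extra 8 tokens, but lowers the group account by 8, which costs Player 5 their own share of that drop: 3.9/11 × 8 = 2.84.
Net gain = 8 − 2.84 = 5.16. The private return per contributed unit (0.3545) is below 1, so free-riding is indeed the best response regardless of what the others do.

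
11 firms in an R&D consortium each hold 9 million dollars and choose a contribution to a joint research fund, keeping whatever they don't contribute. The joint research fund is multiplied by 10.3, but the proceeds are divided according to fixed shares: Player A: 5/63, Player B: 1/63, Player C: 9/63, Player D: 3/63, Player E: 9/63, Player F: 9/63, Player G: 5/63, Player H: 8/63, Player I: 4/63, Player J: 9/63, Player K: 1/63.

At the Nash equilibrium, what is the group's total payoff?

517.50 million dollars

Each unit j contributes comes back to j as 10.3 × (j's share), so j prefers to contribute only if that share exceeds 1/10.3 = 0.0971; otherwise keeping the unit dominates.
The shares above 0.0971 belong to Player C, Player E, Player F, Player H and Player J, contributing 9 each; the remaining 6 contribute 0. Total contributed: 45.
The joint research fund pays out 10.3 × 45 = 463.50 in total (split across the unequal shares, but the aggregate is all that matters for the group sum).
The 6 free-riders keep 9 each, adding 54. Group total = 54 + 463.50 = 517.50.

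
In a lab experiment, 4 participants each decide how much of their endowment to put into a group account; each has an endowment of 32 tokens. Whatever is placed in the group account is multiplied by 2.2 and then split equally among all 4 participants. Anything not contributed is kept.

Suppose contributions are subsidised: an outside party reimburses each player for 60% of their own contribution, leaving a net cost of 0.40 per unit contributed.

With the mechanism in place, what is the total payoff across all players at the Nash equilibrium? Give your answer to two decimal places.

With the mechanism, a contributed unit returns (2.2/4) / 0.40 = 1.3750 per unit of net cost to the contributor — now above 1 — so contributing fully is weakly dominant for every player.
So the Nash equilibrium is full contribution by all 4; the group earns 4 × (32 × 0.60 + 2.2 × 32) = 358.40.

358.40 tokens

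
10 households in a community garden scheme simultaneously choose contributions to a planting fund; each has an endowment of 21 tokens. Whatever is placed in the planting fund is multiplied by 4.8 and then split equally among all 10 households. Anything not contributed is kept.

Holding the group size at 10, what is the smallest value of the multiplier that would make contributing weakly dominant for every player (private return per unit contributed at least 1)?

10

A contributed unit returns (multiplier)/10 to its contributor.
This reaches 1 exactly when the multiplier is 10.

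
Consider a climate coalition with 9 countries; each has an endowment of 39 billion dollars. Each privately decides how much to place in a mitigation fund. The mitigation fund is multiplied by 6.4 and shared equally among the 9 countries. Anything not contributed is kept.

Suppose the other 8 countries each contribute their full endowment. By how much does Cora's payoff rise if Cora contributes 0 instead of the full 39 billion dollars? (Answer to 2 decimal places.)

Switching from a contribution of 39 to 0 lets Cora keep an extra 39 billion dollars, but lowers the mitigation fund by 39, which costs Cora their own share of that drop: 6.4/9 × 39 = 27.73.
Net gain = 39 − 27.73 = 11.27. The private return per contributed unit (0.7111) is below 1, so free-riding is indeed the best response regardless of what the others do.

11.27 billion dollars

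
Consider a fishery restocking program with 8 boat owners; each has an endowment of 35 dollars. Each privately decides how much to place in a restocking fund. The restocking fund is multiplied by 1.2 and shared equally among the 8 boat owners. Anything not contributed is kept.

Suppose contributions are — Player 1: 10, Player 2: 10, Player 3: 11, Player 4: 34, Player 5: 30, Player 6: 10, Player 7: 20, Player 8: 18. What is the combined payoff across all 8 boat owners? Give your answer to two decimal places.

308.60 dollars

Total contributed: 10 + 10 + 11 + 34 + 30 + 10 + 20 + 18 = 143; total kept: 8 × 35 − 143 = 137.
The restocking fund pays out 1.2 × 143 = 171.60 in aggregate.
Group total = 137 + 171.60 = 308.60.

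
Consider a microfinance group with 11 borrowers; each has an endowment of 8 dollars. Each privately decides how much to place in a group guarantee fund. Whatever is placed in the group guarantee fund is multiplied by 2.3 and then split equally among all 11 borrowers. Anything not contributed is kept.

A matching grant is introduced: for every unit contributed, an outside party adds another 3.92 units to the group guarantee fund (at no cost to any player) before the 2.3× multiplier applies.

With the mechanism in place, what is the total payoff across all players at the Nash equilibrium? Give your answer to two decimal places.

With the mechanism, a contributed unit returns 2.3 × 4.92 / 11 = 1.0287 per unit of net cost to the contributor — now above 1 — so contributing fully is weakly dominant for every player.
At the Nash equilibrium everyone contributes 8. Group total payoff = 2.3 × 4.92 × 88 = 995.81.

995.81 dollars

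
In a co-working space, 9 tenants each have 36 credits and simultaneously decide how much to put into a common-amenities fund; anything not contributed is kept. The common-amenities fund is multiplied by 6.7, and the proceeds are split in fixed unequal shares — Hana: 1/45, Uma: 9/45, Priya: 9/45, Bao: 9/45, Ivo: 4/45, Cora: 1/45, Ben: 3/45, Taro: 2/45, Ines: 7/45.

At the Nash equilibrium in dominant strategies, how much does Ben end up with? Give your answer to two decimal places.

100.32 credits

Each unit j contributes comes back to j as 6.7 × (j's share), so j prefers to contribute only if that share exceeds 1/6.7 = 0.1493; otherwise keeping the unit dominates.
The shares above 0.1493 belong to Uma, Priya, Bao and Ines, contributing 36 each; the remaining 5 contribute 0. Total contributed: 144.
Ben keeps 36 and receives 6.7 × 144 × 3/45 = 64.32 from the common-amenities fund, for a payoff of 100.32.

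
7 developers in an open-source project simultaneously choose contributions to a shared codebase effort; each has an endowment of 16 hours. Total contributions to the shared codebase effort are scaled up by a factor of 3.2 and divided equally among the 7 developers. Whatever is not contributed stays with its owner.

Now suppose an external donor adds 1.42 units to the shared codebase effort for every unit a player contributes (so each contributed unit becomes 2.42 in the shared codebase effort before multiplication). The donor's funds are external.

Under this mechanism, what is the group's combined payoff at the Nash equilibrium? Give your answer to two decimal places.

Under the mechanism each unit contributed yields 3.2 × 2.42 / 7 = 1.1063 back to its contributor per unit of net cost, which exceeds 1, making full contribution the dominant choice for everyone.
So the Nash equilibrium is full contribution by all 7; the group earns 3.2 × 2.42 × 112 = 867.33.

867.33 hours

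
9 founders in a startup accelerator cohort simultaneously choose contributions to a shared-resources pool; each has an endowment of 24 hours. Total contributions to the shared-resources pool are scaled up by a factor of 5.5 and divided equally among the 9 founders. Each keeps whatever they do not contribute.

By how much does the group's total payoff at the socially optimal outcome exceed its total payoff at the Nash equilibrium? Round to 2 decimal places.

Each contributed unit returns 5.5/9 = 0.6111 to its contributor — below 1 — so contributing 0 is dominant for every player. At the Nash equilibrium everyone keeps their 24, and the group total is 9 × 24 = 216.
Each contributed unit returns 5.500 to the group as a whole (0.6111 to each of 9 players), which exceeds 1, so the social optimum is full contribution: group total = 5.500 × 216 = 1188.00.
Efficiency loss = 1188.00 − 216 = 972.00.

972.00 hours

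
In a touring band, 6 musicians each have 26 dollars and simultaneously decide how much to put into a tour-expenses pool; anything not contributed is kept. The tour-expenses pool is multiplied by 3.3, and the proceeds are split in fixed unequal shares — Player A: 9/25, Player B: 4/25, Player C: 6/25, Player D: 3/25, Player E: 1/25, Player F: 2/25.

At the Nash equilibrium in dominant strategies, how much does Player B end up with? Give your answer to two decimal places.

39.73 dollars

Each unit j contributes comes back to j as 3.3 × (j's share), so j prefers to contribute only if that share exceeds 1/3.3 = 0.3030; otherwise keeping the unit dominates.
Player A alone (share 9/25) is above the threshold, contributing 26; the remaining 5 contribute 0. Total contributed: 26.
Player B keeps 26 and receives 3.3 × 26 × 4/25 = 13.73 from the tour-expenses pool, for a payoff of 39.73.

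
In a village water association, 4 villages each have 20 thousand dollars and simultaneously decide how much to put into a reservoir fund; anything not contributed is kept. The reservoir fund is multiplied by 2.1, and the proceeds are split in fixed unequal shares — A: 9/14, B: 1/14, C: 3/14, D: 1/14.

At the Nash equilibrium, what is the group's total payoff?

102.00 thousand dollars

Player j's private return per contributed unit is 2.1 × (j's share). Contributing is weakly dominant for j when that share is at least 1/2.1 = 0.4762, and contributing 0 is dominant otherwise.
Only A (9/14) clears that bar, contributing 20; the remaining 3 contribute 0. Total contributed: 20.
The reservoir fund pays out 2.1 × 20 = 42.00 in total (split across the unequal shares, but the aggregate is all that matters for the group sum).
The 3 free-riders keep 20 each, adding 60. Group total = 60 + 42.00 = 102.00.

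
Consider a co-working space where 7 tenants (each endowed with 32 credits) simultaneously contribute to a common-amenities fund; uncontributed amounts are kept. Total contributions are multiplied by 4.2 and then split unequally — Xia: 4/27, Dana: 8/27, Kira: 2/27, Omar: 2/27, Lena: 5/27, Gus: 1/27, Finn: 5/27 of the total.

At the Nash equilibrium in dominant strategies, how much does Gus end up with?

36.98 credits

Player j's private return per contributed unit is 4.2 × (j's share). Contributing is weakly dominant for j when that share is at least 1/4.2 = 0.2381, and contributing 0 is dominant otherwise.
Only Dana (8/27) clears that bar, contributing 32; the remaining 6 contribute 0. Total contributed: 32.
Gus keeps 32 and receives 4.2 × 32 × 1/27 = 4.98 from the common-amenities fund, for a payoff of 36.98.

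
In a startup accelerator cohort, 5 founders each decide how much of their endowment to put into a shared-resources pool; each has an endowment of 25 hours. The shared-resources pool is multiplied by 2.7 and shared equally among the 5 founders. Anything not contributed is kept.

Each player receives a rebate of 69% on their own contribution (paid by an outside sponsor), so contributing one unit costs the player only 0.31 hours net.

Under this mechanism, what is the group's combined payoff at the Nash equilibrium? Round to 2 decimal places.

423.75 hours

Under the mechanism each unit contributed yields (2.7/5) / 0.31 = 1.7419 back to its contributor per unit of net cost, which exceeds 1, making full contribution the dominant choice for everyone.
At the Nash equilibrium everyone contributes 25. Group total payoff = 5 × (25 × 0.69 + 2.7 × 25) = 423.75.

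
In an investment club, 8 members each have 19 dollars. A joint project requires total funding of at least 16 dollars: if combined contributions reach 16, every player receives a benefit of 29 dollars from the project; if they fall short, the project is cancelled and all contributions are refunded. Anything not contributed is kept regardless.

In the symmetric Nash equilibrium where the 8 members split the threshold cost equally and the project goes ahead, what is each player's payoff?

46 dollars

Equal share of the threshold: 16/8 = 2.
At this profile no one gains by cutting their contribution: any cut drops the total below 16, the project is cancelled, contributions are refunded, and the deviator ends with 19, which is less than 19 − 2 + 29 = 46. Contributing more than 2 just wastes the excess. So contributing exactly 2 is a best response.
Each player's payoff: 19 − 2 + 29 = 46.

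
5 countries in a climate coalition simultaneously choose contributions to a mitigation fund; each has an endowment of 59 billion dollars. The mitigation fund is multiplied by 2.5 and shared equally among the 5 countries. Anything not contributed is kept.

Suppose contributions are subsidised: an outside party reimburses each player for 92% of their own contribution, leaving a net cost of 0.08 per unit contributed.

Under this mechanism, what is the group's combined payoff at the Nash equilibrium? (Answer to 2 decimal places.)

With the mechanism, a contributed unit returns (2.5/5) / 0.08 = 6.2500 per unit of net cost to the contributor — now above 1 — so contributing fully is weakly dominant for every player.
So the Nash equilibrium is full contribution by all 5; the group earns 5 × (59 × 0.92 + 2.5 × 59) = 1008.90.

1008.90 billion dollars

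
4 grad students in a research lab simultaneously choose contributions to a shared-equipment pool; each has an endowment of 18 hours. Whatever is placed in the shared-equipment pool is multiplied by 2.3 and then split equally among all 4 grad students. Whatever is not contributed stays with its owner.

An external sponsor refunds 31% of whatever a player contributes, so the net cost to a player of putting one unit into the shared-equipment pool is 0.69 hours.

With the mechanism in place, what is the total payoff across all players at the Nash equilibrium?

72.00 hours

Even with the mechanism, each unit contributed returns only (2.3/4) / 0.69 = 0.8333 per unit of net cost, so contributing nothing is still dominant.
Everyone keeps their endowment and the group total is 4 × 18 = 72.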